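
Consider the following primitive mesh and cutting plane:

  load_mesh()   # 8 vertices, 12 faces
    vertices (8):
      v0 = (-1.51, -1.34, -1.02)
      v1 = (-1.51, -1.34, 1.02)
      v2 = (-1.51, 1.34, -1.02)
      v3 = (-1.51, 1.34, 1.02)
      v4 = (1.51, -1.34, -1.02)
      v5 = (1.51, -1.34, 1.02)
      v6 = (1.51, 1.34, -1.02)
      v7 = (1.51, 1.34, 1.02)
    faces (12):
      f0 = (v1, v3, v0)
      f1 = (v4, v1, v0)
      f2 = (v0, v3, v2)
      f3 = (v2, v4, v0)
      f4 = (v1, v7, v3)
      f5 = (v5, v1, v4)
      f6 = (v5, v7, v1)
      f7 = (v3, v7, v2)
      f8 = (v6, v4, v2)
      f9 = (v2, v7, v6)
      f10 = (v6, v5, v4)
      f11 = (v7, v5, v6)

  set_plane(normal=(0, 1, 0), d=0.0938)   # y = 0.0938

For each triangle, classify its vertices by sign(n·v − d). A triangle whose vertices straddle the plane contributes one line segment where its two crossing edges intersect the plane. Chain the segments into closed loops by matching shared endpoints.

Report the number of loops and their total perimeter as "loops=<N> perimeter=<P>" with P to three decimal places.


Straddling triangles (8 of 12):
  (v1,v3,v0) [-+-] → (-1.51, 0.0938, 1.02)–(-1.51, 0.0938, 0.0714)  len=0.9486
  (v0,v3,v2) [-++] → (-1.51, 0.0938, 0.0714)–(-1.51, 0.0938, -1.02)  len=1.0914
  (v2,v4,v0) [+--] → (-0.1057, 0.0938, -1.02)–(-1.51, 0.0938, -1.02)  len=1.4043
  (v1,v7,v3) [-++] → (0.1057, 0.0938, 1.02)–(-1.51, 0.0938, 1.02)  len=1.6157
  (v5,v7,v1) [-+-] → (1.51, 0.0938, 1.02)–(0.1057, 0.0938, 1.02)  len=1.4043
  (v6,v4,v2) [+-+] → (1.51, 0.0938, -1.02)–(-0.1057, 0.0938, -1.02)  len=1.6157
  (v6,v5,v4) [+--] → (1.51, 0.0938, -0.0714)–(1.51, 0.0938, -1.02)  len=0.9486
  (v7,v5,v6) [+-+] → (1.51, 0.0938, 1.02)–(1.51, 0.0938, -0.0714)  len=1.0914

Chained into 1 loop(s):
  loop 1: 8 segments, perimeter = 10.1200
Total perimeter = 10.120

loops=1 perimeter=10.120


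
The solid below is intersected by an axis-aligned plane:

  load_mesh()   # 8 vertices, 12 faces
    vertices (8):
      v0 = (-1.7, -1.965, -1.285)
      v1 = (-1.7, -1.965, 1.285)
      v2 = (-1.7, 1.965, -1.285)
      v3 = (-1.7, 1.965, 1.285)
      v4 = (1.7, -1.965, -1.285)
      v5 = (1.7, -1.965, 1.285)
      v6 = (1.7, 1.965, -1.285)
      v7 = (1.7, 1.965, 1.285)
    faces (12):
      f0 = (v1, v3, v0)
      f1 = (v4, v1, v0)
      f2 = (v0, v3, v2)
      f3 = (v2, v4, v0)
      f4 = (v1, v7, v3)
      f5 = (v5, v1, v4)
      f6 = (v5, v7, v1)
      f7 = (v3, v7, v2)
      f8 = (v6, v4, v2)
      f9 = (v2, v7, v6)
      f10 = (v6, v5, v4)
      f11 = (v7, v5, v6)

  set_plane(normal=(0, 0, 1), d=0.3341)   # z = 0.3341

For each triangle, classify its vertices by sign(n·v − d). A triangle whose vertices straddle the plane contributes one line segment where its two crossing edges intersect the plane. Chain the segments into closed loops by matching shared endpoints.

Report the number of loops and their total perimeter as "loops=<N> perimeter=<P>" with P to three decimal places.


loops=1 perimeter=14.660

Straddling triangles (8 of 12):
  (v1,v3,v0) [++-] → (-1.7, 0.5109, 0.3341)–(-1.7, -1.965, 0.3341)  len=2.4759
  (v4,v1,v0) [-+-] → (-0.442, -1.965, 0.3341)–(-1.7, -1.965, 0.3341)  len=1.2580
  (v0,v3,v2) [-+-] → (-1.7, 0.5109, 0.3341)–(-1.7, 1.965, 0.3341)  len=1.4541
  (v5,v1,v4) [++-] → (-0.442, -1.965, 0.3341)–(1.7, -1.965, 0.3341)  len=2.1420
  (v3,v7,v2) [++-] → (0.442, 1.965, 0.3341)–(-1.7, 1.965, 0.3341)  len=2.1420
  (v2,v7,v6) [-+-] → (0.442, 1.965, 0.3341)–(1.7, 1.965, 0.3341)  len=1.2580
  (v6,v5,v4) [-+-] → (1.7, -0.5109, 0.3341)–(1.7, -1.965, 0.3341)  len=1.4541
  (v7,v5,v6) [++-] → (1.7, -0.5109, 0.3341)–(1.7, 1.965, 0.3341)  len=2.4759

Chained into 1 loop(s):
  loop 1: 8 segments, perimeter = 14.6600
Total perimeter = 14.660


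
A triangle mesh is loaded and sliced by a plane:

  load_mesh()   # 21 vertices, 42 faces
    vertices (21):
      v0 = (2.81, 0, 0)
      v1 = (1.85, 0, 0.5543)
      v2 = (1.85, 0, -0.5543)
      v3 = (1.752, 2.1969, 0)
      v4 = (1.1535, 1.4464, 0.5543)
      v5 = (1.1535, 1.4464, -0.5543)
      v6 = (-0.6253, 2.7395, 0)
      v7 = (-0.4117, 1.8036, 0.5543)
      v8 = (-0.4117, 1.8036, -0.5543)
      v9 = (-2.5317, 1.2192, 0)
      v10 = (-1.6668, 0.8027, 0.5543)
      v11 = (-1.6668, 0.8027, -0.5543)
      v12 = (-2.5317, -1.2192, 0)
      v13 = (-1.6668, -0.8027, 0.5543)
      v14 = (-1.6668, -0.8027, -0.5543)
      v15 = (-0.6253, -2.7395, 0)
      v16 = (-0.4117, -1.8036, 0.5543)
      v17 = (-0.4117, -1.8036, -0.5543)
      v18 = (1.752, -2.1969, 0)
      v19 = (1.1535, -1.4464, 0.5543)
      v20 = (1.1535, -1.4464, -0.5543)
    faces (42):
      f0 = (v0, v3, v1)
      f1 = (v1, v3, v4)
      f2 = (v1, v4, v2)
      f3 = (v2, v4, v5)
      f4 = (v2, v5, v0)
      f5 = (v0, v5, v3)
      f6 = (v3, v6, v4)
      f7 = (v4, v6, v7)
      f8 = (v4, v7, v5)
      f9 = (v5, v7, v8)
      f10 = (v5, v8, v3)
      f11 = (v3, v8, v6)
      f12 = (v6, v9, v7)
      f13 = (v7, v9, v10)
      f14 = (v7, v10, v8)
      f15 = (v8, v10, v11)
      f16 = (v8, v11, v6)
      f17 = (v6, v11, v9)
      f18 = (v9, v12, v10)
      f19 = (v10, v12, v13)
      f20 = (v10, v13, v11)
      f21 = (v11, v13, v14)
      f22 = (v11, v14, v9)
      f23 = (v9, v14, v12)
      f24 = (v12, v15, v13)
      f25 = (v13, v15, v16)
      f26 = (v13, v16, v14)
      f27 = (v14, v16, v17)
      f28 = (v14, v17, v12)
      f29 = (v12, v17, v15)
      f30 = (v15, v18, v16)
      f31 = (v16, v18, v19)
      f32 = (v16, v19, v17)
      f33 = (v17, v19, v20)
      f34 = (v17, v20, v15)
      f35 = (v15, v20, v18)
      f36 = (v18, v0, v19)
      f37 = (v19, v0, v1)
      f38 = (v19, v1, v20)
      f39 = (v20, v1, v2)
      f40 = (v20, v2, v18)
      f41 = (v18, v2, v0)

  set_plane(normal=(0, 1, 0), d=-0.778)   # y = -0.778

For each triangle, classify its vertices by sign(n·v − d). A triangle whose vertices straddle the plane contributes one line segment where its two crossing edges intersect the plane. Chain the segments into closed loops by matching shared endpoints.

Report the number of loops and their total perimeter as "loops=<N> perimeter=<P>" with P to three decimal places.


Straddling triangles (12 of 42):
  (v9,v12,v10) [+-+] → (-2.5317, -0.778, 0)–(-2.34297, -0.778, 0.120954)  len=0.2242
  (v10,v12,v13) [+--] → (-2.34297, -0.778, 0.120954)–(-1.6668, -0.778, 0.5543)  len=0.8031
  (v10,v13,v11) [+-+] → (-1.6668, -0.778, 0.5543)–(-1.6668, -0.778, 0.537244)  len=0.0171
  (v11,v13,v14) [+--] → (-1.6668, -0.778, 0.537244)–(-1.6668, -0.778, -0.5543)  len=1.0915
  (v11,v14,v9) [+-+] → (-1.6668, -0.778, -0.5543)–(-1.67737, -0.778, -0.547529)  len=0.0125
  (v9,v14,v12) [+--] → (-1.67737, -0.778, -0.547529)–(-2.5317, -0.778, 0)  len=1.0147
  (v18,v0,v19) [-+-] → (2.43532, -0.778, 0)–(1.91899, -0.778, 0.298151)  len=0.5962
  (v19,v0,v1) [-++] → (1.91899, -0.778, 0.298151)–(1.47536, -0.778, 0.5543)  len=0.5123
  (v19,v1,v20) [-+-] → (1.47536, -0.778, 0.5543)–(1.47536, -0.778, -0.0420017)  len=0.5963
  (v20,v1,v2) [-++] → (1.47536, -0.778, -0.0420017)–(1.47536, -0.778, -0.5543)  len=0.5123
  (v20,v2,v18) [-+-] → (1.47536, -0.778, -0.5543)–(1.81529, -0.778, -0.358003)  len=0.3925
  (v18,v2,v0) [-++] → (1.81529, -0.778, -0.358003)–(2.43532, -0.778, 0)  len=0.7160

Chained into 2 loop(s):
  loop 1: 6 segments, perimeter = 3.1632
  loop 2: 6 segments, perimeter = 3.3256
Total perimeter = 6.489

loops=2 perimeter=6.489


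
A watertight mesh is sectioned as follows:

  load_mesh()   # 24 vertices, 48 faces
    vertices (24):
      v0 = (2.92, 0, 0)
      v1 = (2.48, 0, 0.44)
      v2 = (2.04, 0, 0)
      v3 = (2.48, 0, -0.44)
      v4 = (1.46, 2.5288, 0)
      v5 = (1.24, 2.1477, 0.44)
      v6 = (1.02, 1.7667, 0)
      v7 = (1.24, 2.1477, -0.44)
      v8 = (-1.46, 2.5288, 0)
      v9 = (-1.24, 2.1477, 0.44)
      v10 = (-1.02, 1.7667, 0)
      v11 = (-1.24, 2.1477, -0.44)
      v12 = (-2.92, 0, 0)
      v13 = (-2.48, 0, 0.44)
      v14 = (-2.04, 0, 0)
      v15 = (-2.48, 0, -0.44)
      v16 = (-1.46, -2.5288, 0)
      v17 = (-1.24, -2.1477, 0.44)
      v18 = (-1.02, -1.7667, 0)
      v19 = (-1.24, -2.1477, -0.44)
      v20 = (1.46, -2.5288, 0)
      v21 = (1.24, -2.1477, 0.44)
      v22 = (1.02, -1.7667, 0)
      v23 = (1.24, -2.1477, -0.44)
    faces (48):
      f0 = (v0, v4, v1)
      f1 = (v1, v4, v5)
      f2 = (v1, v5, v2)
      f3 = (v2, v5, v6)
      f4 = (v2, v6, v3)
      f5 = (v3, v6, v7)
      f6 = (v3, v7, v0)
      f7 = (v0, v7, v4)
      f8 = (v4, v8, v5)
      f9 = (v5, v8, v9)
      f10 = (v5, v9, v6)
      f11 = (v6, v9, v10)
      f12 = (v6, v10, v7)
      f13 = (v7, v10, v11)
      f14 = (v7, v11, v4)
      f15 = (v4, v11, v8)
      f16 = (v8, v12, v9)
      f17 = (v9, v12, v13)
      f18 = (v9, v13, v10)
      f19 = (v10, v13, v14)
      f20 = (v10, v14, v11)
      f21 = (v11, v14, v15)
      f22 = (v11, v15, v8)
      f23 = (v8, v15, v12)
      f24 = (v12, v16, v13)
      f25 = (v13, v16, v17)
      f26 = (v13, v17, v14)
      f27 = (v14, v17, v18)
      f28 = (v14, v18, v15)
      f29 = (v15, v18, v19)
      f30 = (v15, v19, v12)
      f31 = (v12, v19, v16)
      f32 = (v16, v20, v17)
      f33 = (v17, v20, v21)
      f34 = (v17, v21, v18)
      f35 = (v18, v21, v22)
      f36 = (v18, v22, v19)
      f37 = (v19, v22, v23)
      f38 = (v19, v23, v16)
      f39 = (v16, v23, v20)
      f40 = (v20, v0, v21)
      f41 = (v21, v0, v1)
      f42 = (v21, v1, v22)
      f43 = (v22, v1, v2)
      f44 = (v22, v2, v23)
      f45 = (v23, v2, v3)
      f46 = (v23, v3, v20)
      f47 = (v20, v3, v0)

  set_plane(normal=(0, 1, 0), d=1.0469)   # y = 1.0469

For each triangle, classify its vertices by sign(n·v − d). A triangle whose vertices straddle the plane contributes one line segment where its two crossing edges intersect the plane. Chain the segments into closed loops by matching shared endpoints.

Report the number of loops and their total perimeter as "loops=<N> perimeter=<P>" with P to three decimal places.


Straddling triangles (16 of 48):
  (v0,v4,v1) [-+-] → (2.31557, 1.0469, 0)–(2.05773, 1.0469, 0.257844)  len=0.3646
  (v1,v4,v5) [-++] → (2.05773, 1.0469, 0.257844)–(1.87556, 1.0469, 0.44)  len=0.2576
  (v1,v5,v2) [-+-] → (1.87556, 1.0469, 0.44)–(1.65004, 1.0469, 0.214479)  len=0.3189
  (v2,v5,v6) [-++] → (1.65004, 1.0469, 0.214479)–(1.43557, 1.0469, 0)  len=0.3033
  (v2,v6,v3) [-+-] → (1.43557, 1.0469, 0)–(1.61484, 1.0469, -0.179268)  len=0.2535
  (v3,v6,v7) [-++] → (1.61484, 1.0469, -0.179268)–(1.87556, 1.0469, -0.44)  len=0.3687
  (v3,v7,v0) [-+-] → (1.87556, 1.0469, -0.44)–(2.10108, 1.0469, -0.214479)  len=0.3189
  (v0,v7,v4) [-++] → (2.10108, 1.0469, -0.214479)–(2.31557, 1.0469, 0)  len=0.3033
  (v8,v12,v9) [+-+] → (-2.31557, 1.0469, 0)–(-2.10108, 1.0469, 0.214479)  len=0.3033
  (v9,v12,v13) [+--] → (-2.10108, 1.0469, 0.214479)–(-1.87556, 1.0469, 0.44)  len=0.3189
  (v9,v13,v10) [+-+] → (-1.87556, 1.0469, 0.44)–(-1.61484, 1.0469, 0.179268)  len=0.3687
  (v10,v13,v14) [+--] → (-1.61484, 1.0469, 0.179268)–(-1.43557, 1.0469, 0)  len=0.2535
  (v10,v14,v11) [+-+] → (-1.43557, 1.0469, 0)–(-1.65004, 1.0469, -0.214479)  len=0.3033
  (v11,v14,v15) [+--] → (-1.65004, 1.0469, -0.214479)–(-1.87556, 1.0469, -0.44)  len=0.3189
  (v11,v15,v8) [+-+] → (-1.87556, 1.0469, -0.44)–(-2.05773, 1.0469, -0.257844)  len=0.2576
  (v8,v15,v12) [+--] → (-2.05773, 1.0469, -0.257844)–(-2.31557, 1.0469, 0)  len=0.3646

Chained into 2 loop(s):
  loop 1: 8 segments, perimeter = 2.4890
  loop 2: 8 segments, perimeter = 2.4890
Total perimeter = 4.978

loops=2 perimeter=4.978


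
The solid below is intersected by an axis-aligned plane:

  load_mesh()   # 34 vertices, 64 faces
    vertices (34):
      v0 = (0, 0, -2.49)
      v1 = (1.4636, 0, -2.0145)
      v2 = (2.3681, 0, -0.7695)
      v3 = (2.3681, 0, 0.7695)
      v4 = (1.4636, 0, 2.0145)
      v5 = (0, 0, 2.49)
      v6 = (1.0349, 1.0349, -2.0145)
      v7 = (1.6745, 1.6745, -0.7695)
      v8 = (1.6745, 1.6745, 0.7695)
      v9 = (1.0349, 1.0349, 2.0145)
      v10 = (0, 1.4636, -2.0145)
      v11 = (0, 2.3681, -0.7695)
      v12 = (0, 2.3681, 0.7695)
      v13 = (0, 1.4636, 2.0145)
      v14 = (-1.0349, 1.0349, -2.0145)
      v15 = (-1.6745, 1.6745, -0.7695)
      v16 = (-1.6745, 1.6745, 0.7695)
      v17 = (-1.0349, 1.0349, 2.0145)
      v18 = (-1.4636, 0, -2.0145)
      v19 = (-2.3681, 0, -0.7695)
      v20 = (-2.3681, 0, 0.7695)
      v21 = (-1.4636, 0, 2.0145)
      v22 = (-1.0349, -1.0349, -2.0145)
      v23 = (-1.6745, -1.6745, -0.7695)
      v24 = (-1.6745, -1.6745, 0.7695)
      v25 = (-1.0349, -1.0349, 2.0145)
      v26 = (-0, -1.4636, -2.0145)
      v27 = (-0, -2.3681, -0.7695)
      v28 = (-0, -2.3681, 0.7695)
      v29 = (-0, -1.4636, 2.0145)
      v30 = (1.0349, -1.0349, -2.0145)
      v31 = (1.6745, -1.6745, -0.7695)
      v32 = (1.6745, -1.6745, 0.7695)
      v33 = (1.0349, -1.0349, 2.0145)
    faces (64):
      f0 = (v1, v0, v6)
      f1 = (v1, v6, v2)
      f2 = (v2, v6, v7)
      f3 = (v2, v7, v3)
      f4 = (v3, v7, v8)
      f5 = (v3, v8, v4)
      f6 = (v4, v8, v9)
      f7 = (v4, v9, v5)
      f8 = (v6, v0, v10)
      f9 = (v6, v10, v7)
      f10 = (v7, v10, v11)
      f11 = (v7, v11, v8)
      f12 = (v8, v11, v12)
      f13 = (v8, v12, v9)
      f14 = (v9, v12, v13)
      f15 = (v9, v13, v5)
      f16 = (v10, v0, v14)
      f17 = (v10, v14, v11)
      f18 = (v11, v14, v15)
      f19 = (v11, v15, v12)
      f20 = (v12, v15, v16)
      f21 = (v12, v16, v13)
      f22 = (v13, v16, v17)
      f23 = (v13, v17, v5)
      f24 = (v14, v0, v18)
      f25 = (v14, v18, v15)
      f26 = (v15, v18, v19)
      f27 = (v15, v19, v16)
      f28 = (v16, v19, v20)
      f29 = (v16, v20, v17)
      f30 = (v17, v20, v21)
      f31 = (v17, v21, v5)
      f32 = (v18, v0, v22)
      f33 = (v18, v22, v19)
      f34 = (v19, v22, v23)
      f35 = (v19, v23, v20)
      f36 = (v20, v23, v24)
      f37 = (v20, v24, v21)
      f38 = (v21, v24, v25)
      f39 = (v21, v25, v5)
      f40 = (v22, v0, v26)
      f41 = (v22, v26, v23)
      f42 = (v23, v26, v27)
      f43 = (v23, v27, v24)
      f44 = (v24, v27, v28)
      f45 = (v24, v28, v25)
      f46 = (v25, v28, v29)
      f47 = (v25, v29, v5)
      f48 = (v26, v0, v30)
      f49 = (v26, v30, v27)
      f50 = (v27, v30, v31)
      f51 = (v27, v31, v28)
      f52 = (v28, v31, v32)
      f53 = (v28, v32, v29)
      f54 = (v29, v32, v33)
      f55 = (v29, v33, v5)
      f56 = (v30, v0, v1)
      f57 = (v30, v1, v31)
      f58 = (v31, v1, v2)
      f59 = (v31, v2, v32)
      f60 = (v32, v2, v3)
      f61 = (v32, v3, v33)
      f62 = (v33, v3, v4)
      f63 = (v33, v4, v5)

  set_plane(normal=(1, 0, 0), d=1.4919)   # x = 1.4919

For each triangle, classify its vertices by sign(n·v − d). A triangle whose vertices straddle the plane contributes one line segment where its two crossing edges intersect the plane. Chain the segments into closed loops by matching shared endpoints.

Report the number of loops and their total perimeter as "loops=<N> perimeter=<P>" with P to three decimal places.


Straddling triangles (18 of 64):
  (v1,v6,v2) [--+] → (1.4919, 0.680153, -1.58773)–(1.4919, 0, -1.97555)  len=0.7829
  (v2,v6,v7) [+-+] → (1.4919, 0.680153, -1.58773)–(1.4919, 1.4919, -1.12494)  len=0.9344
  (v3,v8,v4) [++-] → (1.4919, 0.224696, 1.84744)–(1.4919, 0, 1.97555)  len=0.2587
  (v4,v8,v9) [-+-] → (1.4919, 0.224696, 1.84744)–(1.4919, 1.4919, 1.12494)  len=1.4587
  (v6,v10,v7) [--+] → (1.4919, 1.6515, -0.905264)–(1.4919, 1.4919, -1.12494)  len=0.2715
  (v7,v10,v11) [+--] → (1.4919, 1.6515, -0.905264)–(1.4919, 1.75014, -0.7695)  len=0.1678
  (v7,v11,v8) [+-+] → (1.4919, 1.75014, -0.7695)–(1.4919, 1.75014, 0.601676)  len=1.3712
  (v8,v11,v12) [+--] → (1.4919, 1.75014, 0.601676)–(1.4919, 1.75014, 0.7695)  len=0.1678
  (v8,v12,v9) [+--] → (1.4919, 1.75014, 0.7695)–(1.4919, 1.4919, 1.12494)  len=0.4393
  (v27,v30,v31) [--+] → (1.4919, -1.4919, -1.12494)–(1.4919, -1.75014, -0.7695)  len=0.4393
  (v27,v31,v28) [-+-] → (1.4919, -1.75014, -0.7695)–(1.4919, -1.75014, -0.601676)  len=0.1678
  (v28,v31,v32) [-++] → (1.4919, -1.75014, -0.601676)–(1.4919, -1.75014, 0.7695)  len=1.3712
  (v28,v32,v29) [-+-] → (1.4919, -1.75014, 0.7695)–(1.4919, -1.6515, 0.905264)  len=0.1678
  (v29,v32,v33) [-+-] → (1.4919, -1.6515, 0.905264)–(1.4919, -1.4919, 1.12494)  len=0.2715
  (v30,v1,v31) [--+] → (1.4919, -0.224696, -1.84744)–(1.4919, -1.4919, -1.12494)  len=1.4587
  (v31,v1,v2) [+-+] → (1.4919, -0.224696, -1.84744)–(1.4919, 0, -1.97555)  len=0.2587
  (v32,v3,v33) [++-] → (1.4919, -0.680153, 1.58773)–(1.4919, -1.4919, 1.12494)  len=0.9344
  (v33,v3,v4) [-+-] → (1.4919, -0.680153, 1.58773)–(1.4919, 0, 1.97555)  len=0.7829

Chained into 1 loop(s):
  loop 1: 18 segments, perimeter = 11.7048
Total perimeter = 11.705

loops=1 perimeter=11.705


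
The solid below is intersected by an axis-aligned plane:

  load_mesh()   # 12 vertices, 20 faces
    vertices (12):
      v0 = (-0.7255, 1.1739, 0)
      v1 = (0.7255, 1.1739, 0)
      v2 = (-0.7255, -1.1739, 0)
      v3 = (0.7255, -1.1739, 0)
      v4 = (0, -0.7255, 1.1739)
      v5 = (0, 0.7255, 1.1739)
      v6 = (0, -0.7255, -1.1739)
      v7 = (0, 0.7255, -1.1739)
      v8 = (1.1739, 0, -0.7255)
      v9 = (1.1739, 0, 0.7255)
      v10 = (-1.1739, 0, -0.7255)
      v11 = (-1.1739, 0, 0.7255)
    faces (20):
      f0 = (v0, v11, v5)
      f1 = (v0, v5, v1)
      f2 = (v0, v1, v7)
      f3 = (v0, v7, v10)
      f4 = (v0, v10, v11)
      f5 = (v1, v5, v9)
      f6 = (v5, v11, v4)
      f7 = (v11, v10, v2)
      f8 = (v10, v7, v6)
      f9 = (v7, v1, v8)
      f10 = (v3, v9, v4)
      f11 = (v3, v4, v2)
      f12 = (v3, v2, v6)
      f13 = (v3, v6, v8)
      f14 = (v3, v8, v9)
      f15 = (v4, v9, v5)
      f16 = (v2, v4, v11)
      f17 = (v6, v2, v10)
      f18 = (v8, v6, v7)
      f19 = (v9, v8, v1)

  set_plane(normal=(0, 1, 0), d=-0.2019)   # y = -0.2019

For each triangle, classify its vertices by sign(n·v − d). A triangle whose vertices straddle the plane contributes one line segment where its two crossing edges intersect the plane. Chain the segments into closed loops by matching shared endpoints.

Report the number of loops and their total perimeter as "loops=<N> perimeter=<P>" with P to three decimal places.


loops=1 perimeter=7.442

Straddling triangles (10 of 20):
  (v5,v11,v4) [++-] → (-0.847214, -0.2019, 0.850286)–(0, -0.2019, 1.1739)  len=0.9069
  (v11,v10,v2) [++-] → (-1.09678, -0.2019, -0.600721)–(-1.09678, -0.2019, 0.600721)  len=1.2014
  (v10,v7,v6) [++-] → (0, -0.2019, -1.1739)–(-0.847214, -0.2019, -0.850286)  len=0.9069
  (v3,v9,v4) [-+-] → (1.09678, -0.2019, 0.600721)–(0.847214, -0.2019, 0.850286)  len=0.3529
  (v3,v6,v8) [--+] → (0.847214, -0.2019, -0.850286)–(1.09678, -0.2019, -0.600721)  len=0.3529
  (v3,v8,v9) [-++] → (1.09678, -0.2019, -0.600721)–(1.09678, -0.2019, 0.600721)  len=1.2014
  (v4,v9,v5) [-++] → (0.847214, -0.2019, 0.850286)–(0, -0.2019, 1.1739)  len=0.9069
  (v2,v4,v11) [--+] → (-0.847214, -0.2019, 0.850286)–(-1.09678, -0.2019, 0.600721)  len=0.3529
  (v6,v2,v10) [--+] → (-1.09678, -0.2019, -0.600721)–(-0.847214, -0.2019, -0.850286)  len=0.3529
  (v8,v6,v7) [+-+] → (0.847214, -0.2019, -0.850286)–(0, -0.2019, -1.1739)  len=0.9069

Chained into 1 loop(s):
  loop 1: 10 segments, perimeter = 7.4423
Total perimeter = 7.442


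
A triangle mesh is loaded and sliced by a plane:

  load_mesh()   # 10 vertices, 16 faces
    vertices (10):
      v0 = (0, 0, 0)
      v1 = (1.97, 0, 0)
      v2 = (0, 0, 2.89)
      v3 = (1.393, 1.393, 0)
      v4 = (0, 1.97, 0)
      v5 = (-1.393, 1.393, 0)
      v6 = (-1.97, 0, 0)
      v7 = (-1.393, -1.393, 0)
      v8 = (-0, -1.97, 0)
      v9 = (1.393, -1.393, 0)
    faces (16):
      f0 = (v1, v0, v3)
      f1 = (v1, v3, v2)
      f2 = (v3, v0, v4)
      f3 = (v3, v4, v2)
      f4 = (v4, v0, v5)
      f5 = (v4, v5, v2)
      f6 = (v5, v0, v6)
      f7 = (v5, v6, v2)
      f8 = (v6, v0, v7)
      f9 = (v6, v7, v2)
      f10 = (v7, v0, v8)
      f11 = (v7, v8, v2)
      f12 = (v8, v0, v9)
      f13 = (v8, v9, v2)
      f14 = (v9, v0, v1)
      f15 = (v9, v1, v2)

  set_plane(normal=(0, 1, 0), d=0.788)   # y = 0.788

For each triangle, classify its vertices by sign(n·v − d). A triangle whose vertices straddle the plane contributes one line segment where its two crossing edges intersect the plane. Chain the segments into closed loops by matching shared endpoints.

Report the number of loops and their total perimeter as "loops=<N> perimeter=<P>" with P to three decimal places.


loops=1 perimeter=8.169

Straddling triangles (8 of 16):
  (v1,v0,v3) [--+] → (0.788, 0.788, 0)–(1.6436, 0.788, 0)  len=0.8556
  (v1,v3,v2) [-+-] → (1.6436, 0.788, 0)–(0.788, 0.788, 1.25517)  len=1.5190
  (v3,v0,v4) [+-+] → (0.788, 0.788, 0)–(0, 0.788, 0)  len=0.7880
  (v3,v4,v2) [++-] → (0, 0.788, 1.734)–(0.788, 0.788, 1.25517)  len=0.9221
  (v4,v0,v5) [+-+] → (0, 0.788, 0)–(-0.788, 0.788, 0)  len=0.7880
  (v4,v5,v2) [++-] → (-0.788, 0.788, 1.25517)–(0, 0.788, 1.734)  len=0.9221
  (v5,v0,v6) [+--] → (-0.788, 0.788, 0)–(-1.6436, 0.788, 0)  len=0.8556
  (v5,v6,v2) [+--] → (-1.6436, 0.788, 0)–(-0.788, 0.788, 1.25517)  len=1.5190

Chained into 1 loop(s):
  loop 1: 8 segments, perimeter = 8.1694
Total perimeter = 8.169


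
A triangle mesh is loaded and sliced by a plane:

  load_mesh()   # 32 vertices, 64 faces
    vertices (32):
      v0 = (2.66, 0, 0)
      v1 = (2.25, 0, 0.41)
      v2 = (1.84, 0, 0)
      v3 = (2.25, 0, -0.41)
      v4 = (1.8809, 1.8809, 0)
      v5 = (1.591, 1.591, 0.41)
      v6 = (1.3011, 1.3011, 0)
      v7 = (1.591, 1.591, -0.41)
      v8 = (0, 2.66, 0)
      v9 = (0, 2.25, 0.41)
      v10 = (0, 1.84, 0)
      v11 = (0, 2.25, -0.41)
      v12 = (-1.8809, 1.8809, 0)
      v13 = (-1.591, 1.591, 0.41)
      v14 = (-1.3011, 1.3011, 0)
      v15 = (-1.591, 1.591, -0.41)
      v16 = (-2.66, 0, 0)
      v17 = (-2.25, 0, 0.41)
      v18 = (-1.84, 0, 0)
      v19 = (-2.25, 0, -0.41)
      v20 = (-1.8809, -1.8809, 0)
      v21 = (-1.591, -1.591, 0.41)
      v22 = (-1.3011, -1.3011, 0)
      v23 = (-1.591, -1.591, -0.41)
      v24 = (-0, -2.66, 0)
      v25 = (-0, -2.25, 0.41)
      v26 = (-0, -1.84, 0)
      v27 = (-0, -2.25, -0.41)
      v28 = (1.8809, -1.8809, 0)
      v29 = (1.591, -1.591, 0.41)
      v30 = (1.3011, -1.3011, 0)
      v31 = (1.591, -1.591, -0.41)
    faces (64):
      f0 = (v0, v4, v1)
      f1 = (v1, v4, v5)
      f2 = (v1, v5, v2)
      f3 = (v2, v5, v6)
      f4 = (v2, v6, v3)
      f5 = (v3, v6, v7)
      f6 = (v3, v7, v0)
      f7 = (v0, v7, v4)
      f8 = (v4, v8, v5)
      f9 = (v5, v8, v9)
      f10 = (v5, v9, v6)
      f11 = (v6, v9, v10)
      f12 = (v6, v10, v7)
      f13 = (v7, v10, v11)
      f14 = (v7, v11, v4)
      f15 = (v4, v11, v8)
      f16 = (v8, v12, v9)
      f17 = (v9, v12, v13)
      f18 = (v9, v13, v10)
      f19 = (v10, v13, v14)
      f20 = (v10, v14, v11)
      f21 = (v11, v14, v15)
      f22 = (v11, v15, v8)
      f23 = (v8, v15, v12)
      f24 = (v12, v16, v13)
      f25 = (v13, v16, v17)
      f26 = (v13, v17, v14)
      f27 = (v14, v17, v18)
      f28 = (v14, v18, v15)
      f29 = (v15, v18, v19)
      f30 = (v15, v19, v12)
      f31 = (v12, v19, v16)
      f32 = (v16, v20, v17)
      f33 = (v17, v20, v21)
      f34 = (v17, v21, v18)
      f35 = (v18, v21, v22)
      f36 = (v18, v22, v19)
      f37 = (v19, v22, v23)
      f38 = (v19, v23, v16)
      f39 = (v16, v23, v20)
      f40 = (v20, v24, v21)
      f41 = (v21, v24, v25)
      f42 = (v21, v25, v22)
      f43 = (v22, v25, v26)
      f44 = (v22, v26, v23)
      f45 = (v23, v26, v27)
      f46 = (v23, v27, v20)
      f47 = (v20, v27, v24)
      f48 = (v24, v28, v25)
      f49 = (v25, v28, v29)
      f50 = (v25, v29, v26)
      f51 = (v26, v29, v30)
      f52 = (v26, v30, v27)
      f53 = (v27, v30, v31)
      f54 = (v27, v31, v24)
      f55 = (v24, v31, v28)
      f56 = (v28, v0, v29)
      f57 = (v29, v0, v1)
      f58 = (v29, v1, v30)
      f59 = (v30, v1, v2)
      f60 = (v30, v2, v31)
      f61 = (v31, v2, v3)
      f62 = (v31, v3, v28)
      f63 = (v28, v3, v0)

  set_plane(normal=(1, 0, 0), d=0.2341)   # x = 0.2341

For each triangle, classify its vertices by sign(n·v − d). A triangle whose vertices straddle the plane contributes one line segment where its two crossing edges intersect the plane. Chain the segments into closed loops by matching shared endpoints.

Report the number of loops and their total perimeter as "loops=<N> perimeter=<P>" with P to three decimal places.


Straddling triangles (16 of 64):
  (v4,v8,v5) [+-+] → (0.2341, 2.56303, 0)–(0.2341, 2.50271, 0.0603275)  len=0.0853
  (v5,v8,v9) [+--] → (0.2341, 2.50271, 0.0603275)–(0.2341, 2.15303, 0.41)  len=0.4945
  (v5,v9,v6) [+-+] → (0.2341, 2.15303, 0.41)–(0.2341, 2.07927, 0.336231)  len=0.1043
  (v6,v9,v10) [+--] → (0.2341, 2.07927, 0.336231)–(0.2341, 1.74304, 0)  len=0.4755
  (v6,v10,v7) [+-+] → (0.2341, 1.74304, 0)–(0.2341, 1.80336, -0.0603275)  len=0.0853
  (v7,v10,v11) [+--] → (0.2341, 1.80336, -0.0603275)–(0.2341, 2.15303, -0.41)  len=0.4945
  (v7,v11,v4) [+-+] → (0.2341, 2.15303, -0.41)–(0.2341, 2.20406, -0.358971)  len=0.0722
  (v4,v11,v8) [+--] → (0.2341, 2.20406, -0.358971)–(0.2341, 2.56303, 0)  len=0.5077
  (v24,v28,v25) [-+-] → (0.2341, -2.56303, 0)–(0.2341, -2.20406, 0.358971)  len=0.5077
  (v25,v28,v29) [-++] → (0.2341, -2.20406, 0.358971)–(0.2341, -2.15303, 0.41)  len=0.0722
  (v25,v29,v26) [-+-] → (0.2341, -2.15303, 0.41)–(0.2341, -1.80336, 0.0603275)  len=0.4945
  (v26,v29,v30) [-++] → (0.2341, -1.80336, 0.0603275)–(0.2341, -1.74304, 0)  len=0.0853
  (v26,v30,v27) [-+-] → (0.2341, -1.74304, 0)–(0.2341, -2.07927, -0.336231)  len=0.4755
  (v27,v30,v31) [-++] → (0.2341, -2.07927, -0.336231)–(0.2341, -2.15303, -0.41)  len=0.1043
  (v27,v31,v24) [-+-] → (0.2341, -2.15303, -0.41)–(0.2341, -2.50271, -0.0603275)  len=0.4945
  (v24,v31,v28) [-++] → (0.2341, -2.50271, -0.0603275)–(0.2341, -2.56303, 0)  len=0.0853

Chained into 2 loop(s):
  loop 1: 8 segments, perimeter = 2.3193
  loop 2: 8 segments, perimeter = 2.3193
Total perimeter = 4.639

loops=2 perimeter=4.639


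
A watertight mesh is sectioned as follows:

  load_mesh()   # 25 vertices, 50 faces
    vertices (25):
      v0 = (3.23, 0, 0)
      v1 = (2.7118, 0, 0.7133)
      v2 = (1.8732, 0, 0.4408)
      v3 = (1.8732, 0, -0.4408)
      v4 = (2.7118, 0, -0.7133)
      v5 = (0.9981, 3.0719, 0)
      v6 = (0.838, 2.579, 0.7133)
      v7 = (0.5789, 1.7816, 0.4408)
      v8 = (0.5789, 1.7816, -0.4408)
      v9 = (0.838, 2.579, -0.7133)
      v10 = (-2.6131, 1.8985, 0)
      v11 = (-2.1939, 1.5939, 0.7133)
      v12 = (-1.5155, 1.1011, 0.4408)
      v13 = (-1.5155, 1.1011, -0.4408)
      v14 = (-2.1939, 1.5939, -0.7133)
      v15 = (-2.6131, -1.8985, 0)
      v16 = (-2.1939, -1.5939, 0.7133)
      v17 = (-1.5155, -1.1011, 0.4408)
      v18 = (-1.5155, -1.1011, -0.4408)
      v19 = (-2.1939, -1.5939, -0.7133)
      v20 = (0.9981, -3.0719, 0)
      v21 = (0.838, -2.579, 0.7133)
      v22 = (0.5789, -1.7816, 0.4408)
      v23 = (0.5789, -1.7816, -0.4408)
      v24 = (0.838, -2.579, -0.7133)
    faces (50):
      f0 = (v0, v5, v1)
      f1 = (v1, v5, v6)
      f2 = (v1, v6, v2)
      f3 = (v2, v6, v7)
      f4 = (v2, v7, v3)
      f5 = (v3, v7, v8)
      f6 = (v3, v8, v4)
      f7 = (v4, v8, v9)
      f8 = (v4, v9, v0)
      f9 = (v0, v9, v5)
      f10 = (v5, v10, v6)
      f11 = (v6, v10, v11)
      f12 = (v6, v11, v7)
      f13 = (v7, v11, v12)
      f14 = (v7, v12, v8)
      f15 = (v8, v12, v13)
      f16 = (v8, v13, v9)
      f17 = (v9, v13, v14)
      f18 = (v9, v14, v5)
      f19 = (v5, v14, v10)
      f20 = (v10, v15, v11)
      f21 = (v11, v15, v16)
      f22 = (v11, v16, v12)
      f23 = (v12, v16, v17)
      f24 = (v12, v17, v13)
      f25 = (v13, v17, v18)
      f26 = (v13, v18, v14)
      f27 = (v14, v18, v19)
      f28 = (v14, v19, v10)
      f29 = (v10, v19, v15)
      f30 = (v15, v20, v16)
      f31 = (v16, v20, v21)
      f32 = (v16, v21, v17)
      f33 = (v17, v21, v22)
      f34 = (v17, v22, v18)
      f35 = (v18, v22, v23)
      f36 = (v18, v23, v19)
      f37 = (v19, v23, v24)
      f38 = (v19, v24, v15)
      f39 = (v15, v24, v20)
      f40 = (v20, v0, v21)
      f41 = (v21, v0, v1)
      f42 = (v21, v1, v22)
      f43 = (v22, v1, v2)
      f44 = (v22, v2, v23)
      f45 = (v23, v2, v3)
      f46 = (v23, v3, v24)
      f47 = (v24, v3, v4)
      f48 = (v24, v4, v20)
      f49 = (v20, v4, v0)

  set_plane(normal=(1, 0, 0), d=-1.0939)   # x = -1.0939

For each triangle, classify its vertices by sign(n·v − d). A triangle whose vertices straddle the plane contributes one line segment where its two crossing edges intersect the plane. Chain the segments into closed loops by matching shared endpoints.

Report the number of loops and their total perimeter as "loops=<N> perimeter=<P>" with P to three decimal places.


Straddling triangles (20 of 50):
  (v5,v10,v6) [+-+] → (-1.0939, 2.39214, 0)–(-1.0939, 2.19806, 0.314)  len=0.3691
  (v6,v10,v11) [+--] → (-1.0939, 2.19806, 0.314)–(-1.0939, 1.9513, 0.7133)  len=0.4694
  (v6,v11,v7) [+-+] → (-1.0939, 1.9513, 0.7133)–(-1.0939, 1.66836, 0.605196)  len=0.3029
  (v7,v11,v12) [+--] → (-1.0939, 1.66836, 0.605196)–(-1.0939, 1.23808, 0.4408)  len=0.4606
  (v7,v12,v8) [+-+] → (-1.0939, 1.23808, 0.4408)–(-1.0939, 1.23808, 0.263335)  len=0.1775
  (v8,v12,v13) [+--] → (-1.0939, 1.23808, 0.263335)–(-1.0939, 1.23808, -0.4408)  len=0.7041
  (v8,v13,v9) [+-+] → (-1.0939, 1.23808, -0.4408)–(-1.0939, 1.36585, -0.489615)  len=0.1368
  (v9,v13,v14) [+--] → (-1.0939, 1.36585, -0.489615)–(-1.0939, 1.9513, -0.7133)  len=0.6267
  (v9,v14,v5) [+-+] → (-1.0939, 1.9513, -0.7133)–(-1.0939, 2.10324, -0.467489)  len=0.2890
  (v5,v14,v10) [+--] → (-1.0939, 2.10324, -0.467489)–(-1.0939, 2.39214, 0)  len=0.5496
  (v15,v20,v16) [-+-] → (-1.0939, -2.39214, 0)–(-1.0939, -2.10324, 0.467489)  len=0.5496
  (v16,v20,v21) [-++] → (-1.0939, -2.10324, 0.467489)–(-1.0939, -1.9513, 0.7133)  len=0.2890
  (v16,v21,v17) [-+-] → (-1.0939, -1.9513, 0.7133)–(-1.0939, -1.36585, 0.489615)  len=0.6267
  (v17,v21,v22) [-++] → (-1.0939, -1.36585, 0.489615)–(-1.0939, -1.23808, 0.4408)  len=0.1368
  (v17,v22,v18) [-+-] → (-1.0939, -1.23808, 0.4408)–(-1.0939, -1.23808, -0.263335)  len=0.7041
  (v18,v22,v23) [-++] → (-1.0939, -1.23808, -0.263335)–(-1.0939, -1.23808, -0.4408)  len=0.1775
  (v18,v23,v19) [-+-] → (-1.0939, -1.23808, -0.4408)–(-1.0939, -1.66836, -0.605196)  len=0.4606
  (v19,v23,v24) [-++] → (-1.0939, -1.66836, -0.605196)–(-1.0939, -1.9513, -0.7133)  len=0.3029
  (v19,v24,v15) [-+-] → (-1.0939, -1.9513, -0.7133)–(-1.0939, -2.19806, -0.314)  len=0.4694
  (v15,v24,v20) [-++] → (-1.0939, -2.19806, -0.314)–(-1.0939, -2.39214, 0)  len=0.3691

Chained into 2 loop(s):
  loop 1: 10 segments, perimeter = 4.0857
  loop 2: 10 segments, perimeter = 4.0857
Total perimeter = 8.171

loops=2 perimeter=8.171


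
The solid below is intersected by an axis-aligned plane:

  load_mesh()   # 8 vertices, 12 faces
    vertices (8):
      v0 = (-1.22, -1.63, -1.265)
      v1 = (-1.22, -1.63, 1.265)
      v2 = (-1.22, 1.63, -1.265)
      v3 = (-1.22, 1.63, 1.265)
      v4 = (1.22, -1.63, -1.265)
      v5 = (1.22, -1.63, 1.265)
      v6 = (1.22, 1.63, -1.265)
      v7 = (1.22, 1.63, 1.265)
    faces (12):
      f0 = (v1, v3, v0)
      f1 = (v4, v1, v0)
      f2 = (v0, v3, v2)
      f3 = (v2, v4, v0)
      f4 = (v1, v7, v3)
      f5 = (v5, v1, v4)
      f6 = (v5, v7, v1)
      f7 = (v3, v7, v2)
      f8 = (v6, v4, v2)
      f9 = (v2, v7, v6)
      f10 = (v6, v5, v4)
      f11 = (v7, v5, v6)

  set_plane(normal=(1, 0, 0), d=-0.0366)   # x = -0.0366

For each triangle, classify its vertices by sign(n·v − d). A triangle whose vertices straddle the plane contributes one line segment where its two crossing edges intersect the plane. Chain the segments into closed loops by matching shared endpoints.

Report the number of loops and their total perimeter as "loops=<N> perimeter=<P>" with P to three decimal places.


loops=1 perimeter=11.580

Straddling triangles (8 of 12):
  (v4,v1,v0) [+--] → (-0.0366, -1.63, 0.03795)–(-0.0366, -1.63, -1.265)  len=1.3029
  (v2,v4,v0) [-+-] → (-0.0366, 0.0489, -1.265)–(-0.0366, -1.63, -1.265)  len=1.6789
  (v1,v7,v3) [-+-] → (-0.0366, -0.0489, 1.265)–(-0.0366, 1.63, 1.265)  len=1.6789
  (v5,v1,v4) [+-+] → (-0.0366, -1.63, 1.265)–(-0.0366, -1.63, 0.03795)  len=1.2270
  (v5,v7,v1) [++-] → (-0.0366, -0.0489, 1.265)–(-0.0366, -1.63, 1.265)  len=1.5811
  (v3,v7,v2) [-+-] → (-0.0366, 1.63, 1.265)–(-0.0366, 1.63, -0.03795)  len=1.3029
  (v6,v4,v2) [++-] → (-0.0366, 0.0489, -1.265)–(-0.0366, 1.63, -1.265)  len=1.5811
  (v2,v7,v6) [-++] → (-0.0366, 1.63, -0.03795)–(-0.0366, 1.63, -1.265)  len=1.2270

Chained into 1 loop(s):
  loop 1: 8 segments, perimeter = 11.5800
Total perimeter = 11.580


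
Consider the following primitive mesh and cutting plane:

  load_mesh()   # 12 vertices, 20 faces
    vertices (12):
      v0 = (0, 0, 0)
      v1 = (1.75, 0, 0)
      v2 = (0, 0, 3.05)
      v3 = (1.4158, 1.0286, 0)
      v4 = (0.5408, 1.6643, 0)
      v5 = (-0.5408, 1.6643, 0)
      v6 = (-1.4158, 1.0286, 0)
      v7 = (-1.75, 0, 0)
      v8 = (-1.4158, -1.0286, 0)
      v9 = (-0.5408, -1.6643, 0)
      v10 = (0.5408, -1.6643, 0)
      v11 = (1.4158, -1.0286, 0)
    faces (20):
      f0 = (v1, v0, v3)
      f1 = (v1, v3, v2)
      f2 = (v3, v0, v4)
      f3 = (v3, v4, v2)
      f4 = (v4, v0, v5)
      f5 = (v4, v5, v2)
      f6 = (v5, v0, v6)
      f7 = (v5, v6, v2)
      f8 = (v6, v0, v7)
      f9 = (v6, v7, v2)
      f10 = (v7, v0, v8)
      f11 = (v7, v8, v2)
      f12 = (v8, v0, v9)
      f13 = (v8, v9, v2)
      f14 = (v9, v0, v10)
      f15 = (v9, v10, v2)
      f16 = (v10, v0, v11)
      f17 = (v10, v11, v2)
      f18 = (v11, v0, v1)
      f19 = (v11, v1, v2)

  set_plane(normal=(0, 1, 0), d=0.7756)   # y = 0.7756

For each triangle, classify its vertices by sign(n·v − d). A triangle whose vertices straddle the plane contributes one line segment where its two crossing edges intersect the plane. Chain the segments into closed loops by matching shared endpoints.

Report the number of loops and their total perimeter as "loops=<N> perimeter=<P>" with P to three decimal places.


Straddling triangles (10 of 20):
  (v1,v0,v3) [--+] → (1.06756, 0.7756, 0)–(1.498, 0.7756, 0)  len=0.4304
  (v1,v3,v2) [-+-] → (1.498, 0.7756, 0)–(1.06756, 0.7756, 0.750194)  len=0.8649
  (v3,v0,v4) [+-+] → (1.06756, 0.7756, 0)–(0.252025, 0.7756, 0)  len=0.8155
  (v3,v4,v2) [++-] → (0.252025, 0.7756, 1.62863)–(1.06756, 0.7756, 0.750194)  len=1.1986
  (v4,v0,v5) [+-+] → (0.252025, 0.7756, 0)–(-0.252025, 0.7756, 0)  len=0.5040
  (v4,v5,v2) [++-] → (-0.252025, 0.7756, 1.62863)–(0.252025, 0.7756, 1.62863)  len=0.5040
  (v5,v0,v6) [+-+] → (-0.252025, 0.7756, 0)–(-1.06756, 0.7756, 0)  len=0.8155
  (v5,v6,v2) [++-] → (-1.06756, 0.7756, 0.750194)–(-0.252025, 0.7756, 1.62863)  len=1.1986
  (v6,v0,v7) [+--] → (-1.06756, 0.7756, 0)–(-1.498, 0.7756, 0)  len=0.4304
  (v6,v7,v2) [+--] → (-1.498, 0.7756, 0)–(-1.06756, 0.7756, 0.750194)  len=0.8649

Chained into 1 loop(s):
  loop 1: 10 segments, perimeter = 7.6272
Total perimeter = 7.627

loops=1 perimeter=7.627


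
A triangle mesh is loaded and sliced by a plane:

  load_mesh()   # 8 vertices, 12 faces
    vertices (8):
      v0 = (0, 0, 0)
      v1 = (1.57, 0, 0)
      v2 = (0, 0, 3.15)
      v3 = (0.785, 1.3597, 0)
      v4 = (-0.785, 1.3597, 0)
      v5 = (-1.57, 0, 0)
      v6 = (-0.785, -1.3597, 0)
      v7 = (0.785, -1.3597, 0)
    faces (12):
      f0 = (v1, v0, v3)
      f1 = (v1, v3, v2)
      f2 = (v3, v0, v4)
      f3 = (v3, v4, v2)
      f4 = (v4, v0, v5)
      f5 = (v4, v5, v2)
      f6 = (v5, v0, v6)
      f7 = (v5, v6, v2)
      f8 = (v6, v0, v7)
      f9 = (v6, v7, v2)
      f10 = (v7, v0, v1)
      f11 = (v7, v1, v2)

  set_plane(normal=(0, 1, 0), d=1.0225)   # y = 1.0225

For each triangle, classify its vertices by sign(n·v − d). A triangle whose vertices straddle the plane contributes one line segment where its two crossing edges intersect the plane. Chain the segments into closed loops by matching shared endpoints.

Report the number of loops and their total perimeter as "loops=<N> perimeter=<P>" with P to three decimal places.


Straddling triangles (6 of 12):
  (v1,v0,v3) [--+] → (0.590323, 1.0225, 0)–(0.979677, 1.0225, 0)  len=0.3894
  (v1,v3,v2) [-+-] → (0.979677, 1.0225, 0)–(0.590323, 1.0225, 0.781187)  len=0.8728
  (v3,v0,v4) [+-+] → (0.590323, 1.0225, 0)–(-0.590323, 1.0225, 0)  len=1.1806
  (v3,v4,v2) [++-] → (-0.590323, 1.0225, 0.781187)–(0.590323, 1.0225, 0.781187)  len=1.1806
  (v4,v0,v5) [+--] → (-0.590323, 1.0225, 0)–(-0.979677, 1.0225, 0)  len=0.3894
  (v4,v5,v2) [+--] → (-0.979677, 1.0225, 0)–(-0.590323, 1.0225, 0.781187)  len=0.8728

Chained into 1 loop(s):
  loop 1: 6 segments, perimeter = 4.8857
Total perimeter = 4.886

loops=1 perimeter=4.886


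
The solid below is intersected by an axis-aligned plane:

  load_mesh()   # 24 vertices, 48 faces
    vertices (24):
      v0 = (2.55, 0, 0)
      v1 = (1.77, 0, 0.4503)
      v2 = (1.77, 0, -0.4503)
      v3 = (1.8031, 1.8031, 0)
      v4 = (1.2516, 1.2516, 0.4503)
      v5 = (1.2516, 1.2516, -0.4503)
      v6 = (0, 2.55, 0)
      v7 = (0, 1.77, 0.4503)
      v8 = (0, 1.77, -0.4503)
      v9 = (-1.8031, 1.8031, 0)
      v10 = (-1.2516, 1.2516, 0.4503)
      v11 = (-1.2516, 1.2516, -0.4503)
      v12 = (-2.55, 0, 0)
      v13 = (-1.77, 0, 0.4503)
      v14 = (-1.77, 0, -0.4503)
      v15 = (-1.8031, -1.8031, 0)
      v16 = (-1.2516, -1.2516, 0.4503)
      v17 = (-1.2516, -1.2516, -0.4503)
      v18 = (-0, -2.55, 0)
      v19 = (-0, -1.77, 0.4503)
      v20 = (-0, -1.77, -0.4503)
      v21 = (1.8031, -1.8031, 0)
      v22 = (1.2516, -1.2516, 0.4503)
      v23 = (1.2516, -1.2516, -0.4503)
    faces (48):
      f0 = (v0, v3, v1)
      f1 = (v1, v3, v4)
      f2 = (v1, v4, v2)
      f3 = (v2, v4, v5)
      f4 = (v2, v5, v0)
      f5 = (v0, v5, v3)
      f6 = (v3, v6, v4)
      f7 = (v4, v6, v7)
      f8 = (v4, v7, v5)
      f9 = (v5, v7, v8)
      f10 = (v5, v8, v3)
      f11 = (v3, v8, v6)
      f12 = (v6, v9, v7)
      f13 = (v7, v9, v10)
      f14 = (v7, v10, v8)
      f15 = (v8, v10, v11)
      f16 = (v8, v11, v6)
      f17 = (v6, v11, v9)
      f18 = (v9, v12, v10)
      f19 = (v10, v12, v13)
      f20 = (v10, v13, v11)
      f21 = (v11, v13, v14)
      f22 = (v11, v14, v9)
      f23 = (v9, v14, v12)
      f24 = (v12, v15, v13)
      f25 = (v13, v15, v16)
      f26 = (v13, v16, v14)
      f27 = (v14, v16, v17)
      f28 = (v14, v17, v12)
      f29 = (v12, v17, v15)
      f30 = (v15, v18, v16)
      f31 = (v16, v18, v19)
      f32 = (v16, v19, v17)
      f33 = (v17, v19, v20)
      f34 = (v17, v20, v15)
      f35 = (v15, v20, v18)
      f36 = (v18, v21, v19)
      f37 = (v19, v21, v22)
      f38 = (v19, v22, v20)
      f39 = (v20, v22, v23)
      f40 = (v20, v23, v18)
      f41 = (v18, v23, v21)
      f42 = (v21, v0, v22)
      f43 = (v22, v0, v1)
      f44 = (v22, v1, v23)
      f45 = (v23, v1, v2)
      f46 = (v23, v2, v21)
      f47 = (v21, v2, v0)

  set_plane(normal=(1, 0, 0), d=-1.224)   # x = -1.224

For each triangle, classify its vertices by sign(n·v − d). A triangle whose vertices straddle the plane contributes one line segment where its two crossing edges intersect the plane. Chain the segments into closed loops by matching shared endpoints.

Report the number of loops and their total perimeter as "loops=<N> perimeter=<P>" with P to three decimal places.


loops=2 perimeter=5.404

Straddling triangles (12 of 48):
  (v6,v9,v7) [+-+] → (-1.224, 2.04298, 0)–(-1.224, 1.79247, 0.144622)  len=0.2893
  (v7,v9,v10) [+--] → (-1.224, 1.79247, 0.144622)–(-1.224, 1.26303, 0.4503)  len=0.6113
  (v7,v10,v8) [+-+] → (-1.224, 1.26303, 0.4503)–(-1.224, 1.26303, 0.43044)  len=0.0199
  (v8,v10,v11) [+--] → (-1.224, 1.26303, 0.43044)–(-1.224, 1.26303, -0.4503)  len=0.8807
  (v8,v11,v6) [+-+] → (-1.224, 1.26303, -0.4503)–(-1.224, 1.28023, -0.44037)  len=0.0199
  (v6,v11,v9) [+--] → (-1.224, 1.28023, -0.44037)–(-1.224, 2.04298, 0)  len=0.8807
  (v15,v18,v16) [-+-] → (-1.224, -2.04298, 0)–(-1.224, -1.28023, 0.44037)  len=0.8807
  (v16,v18,v19) [-++] → (-1.224, -1.28023, 0.44037)–(-1.224, -1.26303, 0.4503)  len=0.0199
  (v16,v19,v17) [-+-] → (-1.224, -1.26303, 0.4503)–(-1.224, -1.26303, -0.43044)  len=0.8807
  (v17,v19,v20) [-++] → (-1.224, -1.26303, -0.43044)–(-1.224, -1.26303, -0.4503)  len=0.0199
  (v17,v20,v15) [-+-] → (-1.224, -1.26303, -0.4503)–(-1.224, -1.79247, -0.144622)  len=0.6113
  (v15,v20,v18) [-++] → (-1.224, -1.79247, -0.144622)–(-1.224, -2.04298, 0)  len=0.2893

Chained into 2 loop(s):
  loop 1: 6 segments, perimeter = 2.7018
  loop 2: 6 segments, perimeter = 2.7018
Total perimeter = 5.404
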